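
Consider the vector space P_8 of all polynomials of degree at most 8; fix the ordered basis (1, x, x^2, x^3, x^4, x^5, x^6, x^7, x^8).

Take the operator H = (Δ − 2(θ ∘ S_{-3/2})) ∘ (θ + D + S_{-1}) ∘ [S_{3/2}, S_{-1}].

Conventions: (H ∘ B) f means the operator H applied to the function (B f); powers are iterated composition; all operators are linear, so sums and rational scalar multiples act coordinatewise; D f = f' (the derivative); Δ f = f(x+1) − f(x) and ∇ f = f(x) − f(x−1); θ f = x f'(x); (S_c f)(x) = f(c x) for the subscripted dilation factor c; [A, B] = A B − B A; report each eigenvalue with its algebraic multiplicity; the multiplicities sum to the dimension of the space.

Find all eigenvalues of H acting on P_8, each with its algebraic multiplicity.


λ = 0 (multiplicity 9)

image of 1: 0
image of x: 0
image of x^2: 0
image of x^3: 0
image of x^4: 0
image of x^5: 0
image of x^6: 0
image of x^7: 0
image of x^8: 0
the matrix is upper triangular; its diagonal is (0, 0, 0, 0, 0, 0, 0, 0, 0)
for a triangular matrix the eigenvalues are the diagonal entries, with algebraic multiplicity their repetition count


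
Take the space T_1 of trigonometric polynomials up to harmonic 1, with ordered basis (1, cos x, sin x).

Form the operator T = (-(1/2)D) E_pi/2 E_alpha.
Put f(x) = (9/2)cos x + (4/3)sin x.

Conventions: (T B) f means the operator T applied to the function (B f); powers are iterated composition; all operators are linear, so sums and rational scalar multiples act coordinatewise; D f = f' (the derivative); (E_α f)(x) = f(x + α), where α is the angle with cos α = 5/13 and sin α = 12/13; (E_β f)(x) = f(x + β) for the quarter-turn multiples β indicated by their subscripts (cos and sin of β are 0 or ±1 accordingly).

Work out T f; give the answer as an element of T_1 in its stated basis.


E_alpha f = (77/26)cos x - (142/39)sin x
E_pi/2 E_alpha f = -(142/39)cos x - (77/26)sin x
D (E_pi/2 E_alpha) f = -(77/26)cos x + (142/39)sin x
(-(1/2)D) (E_pi/2 E_alpha) f = (77/52)cos x - (71/39)sin x

g(x) = (77/52)cos x - (71/39)sin x


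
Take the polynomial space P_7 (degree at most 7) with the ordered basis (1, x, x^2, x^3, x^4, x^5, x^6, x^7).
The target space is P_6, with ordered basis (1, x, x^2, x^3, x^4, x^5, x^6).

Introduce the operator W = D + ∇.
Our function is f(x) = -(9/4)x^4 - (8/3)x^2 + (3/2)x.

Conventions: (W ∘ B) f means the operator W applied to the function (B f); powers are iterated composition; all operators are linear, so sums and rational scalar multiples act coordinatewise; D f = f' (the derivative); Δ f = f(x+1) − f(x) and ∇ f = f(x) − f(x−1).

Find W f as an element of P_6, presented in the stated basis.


the result is g(x) = -18x^3 + (27/2)x^2 - (59/3)x + 95/12

D f = -9x^3 - (16/3)x + 3/2
∇ f = -9x^3 + (27/2)x^2 - (43/3)x + 77/12
(D + ∇) f = -18x^3 + (27/2)x^2 - (59/3)x + 95/12


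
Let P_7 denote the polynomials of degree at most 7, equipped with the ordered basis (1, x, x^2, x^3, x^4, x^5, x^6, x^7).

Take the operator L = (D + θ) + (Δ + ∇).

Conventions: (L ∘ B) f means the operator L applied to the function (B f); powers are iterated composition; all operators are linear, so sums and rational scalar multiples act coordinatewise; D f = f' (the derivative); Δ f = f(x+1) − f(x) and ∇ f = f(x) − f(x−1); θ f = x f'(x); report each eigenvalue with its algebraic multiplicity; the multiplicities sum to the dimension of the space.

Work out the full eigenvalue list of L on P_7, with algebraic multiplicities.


image of 1: 0
image of x: x + 3
image of x^2: 2x^2 + 6x
image of x^3: 3x^3 + 9x^2 + 2
image of x^4: 4x^4 + 12x^3 + 8x
image of x^5: 5x^5 + 15x^4 + 20x^2 + 2
image of x^6: 6x^6 + 18x^5 + 40x^3 + 12x
image of x^7: 7x^7 + 21x^6 + 70x^4 + 42x^2 + 2
the matrix is upper triangular; its diagonal is (0, 1, 2, 3, 4, 5, 6, 7)
for a triangular matrix the eigenvalues are the diagonal entries, with algebraic multiplicity their repetition count

λ = 0 (multiplicity 1), λ = 1 (multiplicity 1), λ = 2 (multiplicity 1), λ = 3 (multiplicity 1), λ = 4 (multiplicity 1), λ = 5 (multiplicity 1), λ = 6 (multiplicity 1), λ = 7 (multiplicity 1)


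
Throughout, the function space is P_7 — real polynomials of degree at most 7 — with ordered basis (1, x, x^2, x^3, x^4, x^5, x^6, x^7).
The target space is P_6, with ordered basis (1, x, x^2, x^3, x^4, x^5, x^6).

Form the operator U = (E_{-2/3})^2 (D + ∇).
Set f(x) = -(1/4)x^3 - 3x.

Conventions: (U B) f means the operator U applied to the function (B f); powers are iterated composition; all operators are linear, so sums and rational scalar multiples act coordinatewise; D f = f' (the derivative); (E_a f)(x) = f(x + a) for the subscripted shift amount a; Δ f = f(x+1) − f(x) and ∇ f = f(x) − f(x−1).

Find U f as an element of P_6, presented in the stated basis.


g(x) = -(3/2)x^2 + (19/4)x - 119/12

D f = -(3/4)x^2 - 3
∇ f = -(3/4)x^2 + (3/4)x - 13/4
(D + ∇) f = -(3/2)x^2 + (3/4)x - 25/4
E_{-2/3} (D + ∇) f = -(3/2)x^2 + (11/4)x - 89/12
E_{-2/3} E_{-2/3} (D + ∇) f = -(3/2)x^2 + (19/4)x - 119/12


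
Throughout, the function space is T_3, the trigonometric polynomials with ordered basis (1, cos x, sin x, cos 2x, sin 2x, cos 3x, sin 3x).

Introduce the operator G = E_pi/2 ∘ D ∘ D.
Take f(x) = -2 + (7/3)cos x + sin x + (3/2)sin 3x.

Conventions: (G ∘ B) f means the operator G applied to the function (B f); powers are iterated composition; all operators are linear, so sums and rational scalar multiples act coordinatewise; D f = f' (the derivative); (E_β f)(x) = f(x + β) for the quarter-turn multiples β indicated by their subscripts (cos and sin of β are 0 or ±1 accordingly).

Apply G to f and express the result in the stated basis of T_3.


g(x) = -cos x + (7/3)sin x + (27/2)cos 3x

D f = cos x - (7/3)sin x + (9/2)cos 3x
D D f = -(7/3)cos x - sin x - (27/2)sin 3x
E_pi/2 D D f = -cos x + (7/3)sin x + (27/2)cos 3x


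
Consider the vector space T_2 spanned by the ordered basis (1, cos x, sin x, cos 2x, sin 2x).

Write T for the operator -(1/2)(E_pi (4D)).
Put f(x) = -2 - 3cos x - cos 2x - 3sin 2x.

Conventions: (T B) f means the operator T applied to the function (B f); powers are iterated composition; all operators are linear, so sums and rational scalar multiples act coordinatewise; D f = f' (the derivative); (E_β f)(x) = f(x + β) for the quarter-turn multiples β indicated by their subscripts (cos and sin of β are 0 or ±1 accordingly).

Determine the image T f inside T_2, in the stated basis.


the result is g(x) = 6sin x + 12cos 2x - 4sin 2x

D f = 3sin x - 6cos 2x + 2sin 2x
(4D) f = 12sin x - 24cos 2x + 8sin 2x
E_pi (4D) f = -12sin x - 24cos 2x + 8sin 2x
(-(1/2)(E_pi (4D))) f = 6sin x + 12cos 2x - 4sin 2x


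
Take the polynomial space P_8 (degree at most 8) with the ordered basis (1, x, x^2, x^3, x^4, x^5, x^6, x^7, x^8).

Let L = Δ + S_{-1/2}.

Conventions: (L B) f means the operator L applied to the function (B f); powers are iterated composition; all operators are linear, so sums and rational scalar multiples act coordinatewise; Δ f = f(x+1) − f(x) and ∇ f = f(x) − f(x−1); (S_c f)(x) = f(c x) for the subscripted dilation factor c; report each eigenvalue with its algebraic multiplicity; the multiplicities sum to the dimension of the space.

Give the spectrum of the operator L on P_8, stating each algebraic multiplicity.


λ = -1/2 (multiplicity 1), λ = -1/8 (multiplicity 1), λ = -1/32 (multiplicity 1), λ = -1/128 (multiplicity 1), λ = 1/256 (multiplicity 1), λ = 1/64 (multiplicity 1), λ = 1/16 (multiplicity 1), λ = 1/4 (multiplicity 1), λ = 1 (multiplicity 1)

image of 1: 1
image of x: -(1/2)x + 1
image of x^2: (1/4)x^2 + 2x + 1
image of x^3: -(1/8)x^3 + 3x^2 + 3x + 1
image of x^4: (1/16)x^4 + 4x^3 + 6x^2 + 4x + 1
image of x^5: -(1/32)x^5 + 5x^4 + 10x^3 + 10x^2 + 5x + 1
image of x^6: (1/64)x^6 + 6x^5 + 15x^4 + 20x^3 + 15x^2 + 6x + 1
image of x^7: -(1/128)x^7 + 7x^6 + 21x^5 + 35x^4 + 35x^3 + 21x^2 + 7x + 1
image of x^8: (1/256)x^8 + 8x^7 + 28x^6 + 56x^5 + 70x^4 + 56x^3 + 28x^2 + 8x + 1
the matrix is upper triangular; its diagonal is (1, -1/2, 1/4, -1/8, 1/16, -1/32, 1/64, -1/128, 1/256)
for a triangular matrix the eigenvalues are the diagonal entries, with algebraic multiplicity their repetition count


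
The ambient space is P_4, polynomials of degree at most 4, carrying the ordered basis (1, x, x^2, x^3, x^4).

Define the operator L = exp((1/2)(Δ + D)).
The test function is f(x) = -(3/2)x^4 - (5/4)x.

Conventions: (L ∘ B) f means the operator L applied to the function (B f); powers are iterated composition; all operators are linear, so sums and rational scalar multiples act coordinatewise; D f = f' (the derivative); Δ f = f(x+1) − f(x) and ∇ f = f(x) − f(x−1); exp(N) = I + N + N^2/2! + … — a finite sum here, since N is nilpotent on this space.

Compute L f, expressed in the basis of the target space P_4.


order-1 term: -6x^3 - (9/2)x^2 - 3x - 2
order-2 term: -9x^2 - 9x - 33/8
order-3 term: -6x - 9/2
order-4 term: -3/2
the series for exp((1/2)(Δ + D)) f terminates at order 4
exp((1/2)(Δ + D)) f = -(3/2)x^4 - 6x^3 - (27/2)x^2 - (77/4)x - 97/8

g(x) = -(3/2)x^4 - 6x^3 - (27/2)x^2 - (77/4)x - 97/8


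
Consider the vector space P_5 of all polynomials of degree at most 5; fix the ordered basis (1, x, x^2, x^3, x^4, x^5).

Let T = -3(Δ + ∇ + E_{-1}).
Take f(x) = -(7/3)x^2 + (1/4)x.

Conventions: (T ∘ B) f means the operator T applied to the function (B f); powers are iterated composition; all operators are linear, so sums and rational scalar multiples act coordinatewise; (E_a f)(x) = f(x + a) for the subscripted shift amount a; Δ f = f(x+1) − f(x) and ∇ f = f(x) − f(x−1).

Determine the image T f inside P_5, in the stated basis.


Δ f = -(14/3)x - 25/12
∇ f = -(14/3)x + 31/12
E_{-1} f = -(7/3)x^2 + (59/12)x - 31/12
(Δ + ∇ + E_{-1}) f = -(7/3)x^2 - (53/12)x - 25/12
(-3(Δ + ∇ + E_{-1})) f = 7x^2 + (53/4)x + 25/4

the result is g(x) = 7x^2 + (53/4)x + 25/4


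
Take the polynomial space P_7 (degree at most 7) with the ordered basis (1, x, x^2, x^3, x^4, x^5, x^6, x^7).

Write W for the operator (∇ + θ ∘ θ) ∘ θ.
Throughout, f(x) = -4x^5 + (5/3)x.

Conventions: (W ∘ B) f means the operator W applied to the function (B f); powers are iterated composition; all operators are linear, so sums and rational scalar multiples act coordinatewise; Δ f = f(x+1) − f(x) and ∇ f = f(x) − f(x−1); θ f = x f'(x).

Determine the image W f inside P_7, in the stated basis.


the image equals g(x) = -500x^5 - 100x^4 + 200x^3 - 200x^2 + (305/3)x - 55/3

θ f = -20x^5 + (5/3)x
∇ θ f = -100x^4 + 200x^3 - 200x^2 + 100x - 55/3
θ θ f = -100x^5 + (5/3)x
θ θ θ f = -500x^5 + (5/3)x
(∇ + θ ∘ θ) θ f = -500x^5 - 100x^4 + 200x^3 - 200x^2 + (305/3)x - 55/3


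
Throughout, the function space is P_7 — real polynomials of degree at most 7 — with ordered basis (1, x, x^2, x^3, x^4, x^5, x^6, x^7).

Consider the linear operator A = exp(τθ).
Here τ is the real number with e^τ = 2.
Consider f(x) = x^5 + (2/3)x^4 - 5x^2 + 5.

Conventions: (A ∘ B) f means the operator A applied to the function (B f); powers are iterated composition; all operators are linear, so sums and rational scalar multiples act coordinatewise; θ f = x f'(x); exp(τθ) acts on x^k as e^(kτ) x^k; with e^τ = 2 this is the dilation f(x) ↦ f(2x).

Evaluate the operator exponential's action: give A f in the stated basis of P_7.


exp(τθ) x^k = e^(kτ) x^k; with e^τ = 2 this sends x^k to 2^k x^k
x^2 ↦ 4 x^2
x^4 ↦ 16 x^4
x^5 ↦ 32 x^5
applying this coordinatewise to f: exp(τθ) f = 32x^5 + (32/3)x^4 - 20x^2 + 5

the result is g(x) = 32x^5 + (32/3)x^4 - 20x^2 + 5


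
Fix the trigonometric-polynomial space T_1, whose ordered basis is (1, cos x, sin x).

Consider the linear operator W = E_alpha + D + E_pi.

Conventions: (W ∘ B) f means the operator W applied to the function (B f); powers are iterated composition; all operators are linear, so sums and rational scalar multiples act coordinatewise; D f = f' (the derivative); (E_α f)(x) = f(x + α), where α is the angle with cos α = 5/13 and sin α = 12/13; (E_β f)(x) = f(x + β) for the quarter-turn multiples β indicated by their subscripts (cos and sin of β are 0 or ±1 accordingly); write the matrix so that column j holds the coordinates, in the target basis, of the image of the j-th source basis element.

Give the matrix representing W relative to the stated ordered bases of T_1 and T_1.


the matrix is [[2, 0, 0]; [0, -8/13, 25/13]; [0, -25/13, -8/13]] (rows listed top to bottom)

image of 1: 2
image of cos x: -(8/13)cos x - (25/13)sin x
image of sin x: (25/13)cos x - (8/13)sin x
each image's coordinates form column j of the matrix


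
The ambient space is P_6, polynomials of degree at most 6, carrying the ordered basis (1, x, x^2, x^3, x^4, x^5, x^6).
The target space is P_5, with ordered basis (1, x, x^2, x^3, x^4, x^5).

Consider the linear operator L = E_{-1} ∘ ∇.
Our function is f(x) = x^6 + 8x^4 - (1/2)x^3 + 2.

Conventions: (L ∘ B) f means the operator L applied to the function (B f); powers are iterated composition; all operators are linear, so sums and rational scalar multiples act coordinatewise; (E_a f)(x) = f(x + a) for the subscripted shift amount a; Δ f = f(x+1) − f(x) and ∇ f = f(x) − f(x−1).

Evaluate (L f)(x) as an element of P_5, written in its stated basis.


g(x) = 6x^5 - 45x^4 + 172x^3 - (741/2)x^2 + (829/2)x - 373/2

∇ f = 6x^5 - 15x^4 + 52x^3 - (129/2)x^2 + (79/2)x - 19/2
E_{-1} ∇ f = 6x^5 - 45x^4 + 172x^3 - (741/2)x^2 + (829/2)x - 373/2


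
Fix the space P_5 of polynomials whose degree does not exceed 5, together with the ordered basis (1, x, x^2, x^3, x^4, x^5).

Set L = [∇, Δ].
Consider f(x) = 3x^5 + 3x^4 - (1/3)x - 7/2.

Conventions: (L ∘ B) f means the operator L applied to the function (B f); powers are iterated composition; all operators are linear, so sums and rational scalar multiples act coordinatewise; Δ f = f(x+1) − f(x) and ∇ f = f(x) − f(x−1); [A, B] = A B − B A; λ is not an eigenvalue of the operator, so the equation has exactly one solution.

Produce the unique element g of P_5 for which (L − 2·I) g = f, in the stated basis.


write g with unknown coordinates in the stated basis and equate coefficients in (L − 2·I) g = f
solving from the highest basis element down gives g = -(3/2)x^5 - (3/2)x^4 + (1/6)x + 7/4
check: L g = 0
so L g − 2·g = 3x^5 + 3x^4 - (1/3)x - 7/2 = f ✓

the result is g(x) = -(3/2)x^5 - (3/2)x^4 + (1/6)x + 7/4


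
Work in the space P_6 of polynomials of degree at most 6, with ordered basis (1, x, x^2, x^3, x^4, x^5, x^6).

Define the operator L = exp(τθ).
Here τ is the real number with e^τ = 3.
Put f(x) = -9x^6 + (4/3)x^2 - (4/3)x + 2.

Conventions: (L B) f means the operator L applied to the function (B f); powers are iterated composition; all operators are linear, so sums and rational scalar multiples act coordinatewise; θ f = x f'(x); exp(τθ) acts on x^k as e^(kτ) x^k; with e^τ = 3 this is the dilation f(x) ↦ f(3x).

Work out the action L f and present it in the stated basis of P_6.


the result is g(x) = -6561x^6 + 12x^2 - 4x + 2

exp(τθ) x^k = e^(kτ) x^k; with e^τ = 3 this sends x^k to 3^k x^k
x ↦ 3 x
x^2 ↦ 9 x^2
x^6 ↦ 729 x^6
applying this coordinatewise to f: exp(τθ) f = -6561x^6 + 12x^2 - 4x + 2


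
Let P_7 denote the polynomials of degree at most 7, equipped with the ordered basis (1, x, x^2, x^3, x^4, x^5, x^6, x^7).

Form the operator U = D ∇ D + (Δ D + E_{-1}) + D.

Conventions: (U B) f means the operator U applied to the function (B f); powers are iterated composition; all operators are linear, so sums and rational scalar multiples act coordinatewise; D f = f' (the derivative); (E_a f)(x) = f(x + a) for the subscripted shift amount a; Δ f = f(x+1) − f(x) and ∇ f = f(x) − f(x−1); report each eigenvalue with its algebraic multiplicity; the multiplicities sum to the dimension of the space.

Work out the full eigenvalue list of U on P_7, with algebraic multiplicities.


image of 1: 1
image of x: x
image of x^2: x^2 + 3
image of x^3: x^3 + 9x + 8
image of x^4: x^4 + 18x^2 + 32x - 7
image of x^5: x^5 + 30x^3 + 80x^2 - 35x + 24
image of x^6: x^6 + 45x^4 + 160x^3 - 105x^2 + 144x - 23
image of x^7: x^7 + 63x^5 + 280x^4 - 245x^3 + 504x^2 - 161x + 48
the matrix is upper triangular; its diagonal is (1, 1, 1, 1, 1, 1, 1, 1)
for a triangular matrix the eigenvalues are the diagonal entries, with algebraic multiplicity their repetition count

λ = 1 (multiplicity 8)


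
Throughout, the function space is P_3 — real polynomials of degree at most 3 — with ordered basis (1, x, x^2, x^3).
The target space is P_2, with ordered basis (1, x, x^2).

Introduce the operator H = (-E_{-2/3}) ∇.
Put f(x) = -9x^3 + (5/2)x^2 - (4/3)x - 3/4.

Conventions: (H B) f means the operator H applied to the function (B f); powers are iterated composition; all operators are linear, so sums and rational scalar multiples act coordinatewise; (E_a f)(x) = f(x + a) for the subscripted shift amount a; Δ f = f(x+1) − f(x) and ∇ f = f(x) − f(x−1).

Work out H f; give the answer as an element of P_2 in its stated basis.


the image equals g(x) = 27x^2 - 68x + 277/6

∇ f = -27x^2 + 32x - 77/6
E_{-2/3} ∇ f = -27x^2 + 68x - 277/6
(-E_{-2/3}) ∇ f = 27x^2 - 68x + 277/6


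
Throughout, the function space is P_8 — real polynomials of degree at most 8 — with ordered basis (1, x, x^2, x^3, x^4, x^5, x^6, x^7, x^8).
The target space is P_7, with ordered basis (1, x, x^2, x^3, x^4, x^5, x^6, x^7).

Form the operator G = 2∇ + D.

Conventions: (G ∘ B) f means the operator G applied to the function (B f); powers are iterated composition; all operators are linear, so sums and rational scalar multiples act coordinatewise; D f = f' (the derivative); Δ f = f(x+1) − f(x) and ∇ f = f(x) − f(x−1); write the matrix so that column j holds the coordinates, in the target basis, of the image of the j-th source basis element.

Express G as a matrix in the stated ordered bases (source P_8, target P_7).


the matrix is [[0, 3, -2, 2, -2, 2, -2, 2, -2]; [0, 0, 6, -6, 8, -10, 12, -14, 16]; [0, 0, 0, 9, -12, 20, -30, 42, -56]; [0, 0, 0, 0, 12, -20, 40, -70, 112]; [0, 0, 0, 0, 0, 15, -30, 70, -140]; [0, 0, 0, 0, 0, 0, 18, -42, 112]; [0, 0, 0, 0, 0, 0, 0, 21, -56]; [0, 0, 0, 0, 0, 0, 0, 0, 24]] (rows listed top to bottom)

image of 1: 0
image of x: 3
image of x^2: 6x - 2
image of x^3: 9x^2 - 6x + 2
image of x^4: 12x^3 - 12x^2 + 8x - 2
image of x^5: 15x^4 - 20x^3 + 20x^2 - 10x + 2
image of x^6: 18x^5 - 30x^4 + 40x^3 - 30x^2 + 12x - 2
image of x^7: 21x^6 - 42x^5 + 70x^4 - 70x^3 + 42x^2 - 14x + 2
image of x^8: 24x^7 - 56x^6 + 112x^5 - 140x^4 + 112x^3 - 56x^2 + 16x - 2
each image's coordinates form column j of the matrix


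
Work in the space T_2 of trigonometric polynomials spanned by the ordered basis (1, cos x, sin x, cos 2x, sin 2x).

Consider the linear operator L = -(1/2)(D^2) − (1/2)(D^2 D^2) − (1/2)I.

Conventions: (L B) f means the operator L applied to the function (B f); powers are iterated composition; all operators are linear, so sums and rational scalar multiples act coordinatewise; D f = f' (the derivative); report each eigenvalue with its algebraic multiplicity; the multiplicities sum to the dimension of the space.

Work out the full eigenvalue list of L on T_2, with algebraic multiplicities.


image of 1: -1/2
image of cos x: -(1/2)cos x
image of sin x: -(1/2)sin x
image of cos 2x: -(13/2)cos 2x
image of sin 2x: -(13/2)sin 2x
the matrix is diagonal; its diagonal is (-1/2, -1/2, -1/2, -13/2, -13/2)
for a triangular matrix the eigenvalues are the diagonal entries, with algebraic multiplicity their repetition count

λ = -13/2 (multiplicity 2), λ = -1/2 (multiplicity 3)


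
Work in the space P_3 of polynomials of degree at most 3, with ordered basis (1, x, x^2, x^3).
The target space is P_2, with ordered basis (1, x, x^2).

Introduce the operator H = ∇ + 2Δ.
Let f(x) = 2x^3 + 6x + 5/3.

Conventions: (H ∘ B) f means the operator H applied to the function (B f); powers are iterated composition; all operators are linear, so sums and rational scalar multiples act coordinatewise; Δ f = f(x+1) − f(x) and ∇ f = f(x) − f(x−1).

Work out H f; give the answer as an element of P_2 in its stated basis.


∇ f = 6x^2 - 6x + 8
Δ f = 6x^2 + 6x + 8
(2Δ) f = 12x^2 + 12x + 16
(∇ + 2Δ) f = 18x^2 + 6x + 24

g(x) = 18x^2 + 6x + 24


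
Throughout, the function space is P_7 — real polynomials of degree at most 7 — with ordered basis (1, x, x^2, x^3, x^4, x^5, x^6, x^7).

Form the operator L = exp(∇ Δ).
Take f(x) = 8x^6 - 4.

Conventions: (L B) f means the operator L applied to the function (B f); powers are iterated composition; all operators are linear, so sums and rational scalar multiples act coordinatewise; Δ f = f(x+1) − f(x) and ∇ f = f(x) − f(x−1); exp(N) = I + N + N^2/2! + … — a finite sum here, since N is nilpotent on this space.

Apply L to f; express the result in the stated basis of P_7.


g(x) = 8x^6 + 240x^4 + 1680x^2 + 1452

order-1 term: 240x^4 + 240x^2 + 16
order-2 term: 1440x^2 + 480
order-3 term: 960
the series for exp(∇ Δ) f terminates at order 3
exp(∇ Δ) f = 8x^6 + 240x^4 + 1680x^2 + 1452


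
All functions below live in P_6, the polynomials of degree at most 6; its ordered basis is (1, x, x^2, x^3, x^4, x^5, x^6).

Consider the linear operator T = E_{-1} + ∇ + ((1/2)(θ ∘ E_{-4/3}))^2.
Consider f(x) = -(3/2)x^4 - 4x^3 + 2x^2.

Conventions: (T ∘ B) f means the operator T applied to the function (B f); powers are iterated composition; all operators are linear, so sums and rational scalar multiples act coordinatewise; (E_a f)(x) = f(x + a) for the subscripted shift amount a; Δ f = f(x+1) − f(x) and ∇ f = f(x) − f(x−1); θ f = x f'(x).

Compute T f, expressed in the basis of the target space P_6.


E_{-1} f = -(3/2)x^4 + 2x^3 + 5x^2 - 10x + 9/2
∇ f = -6x^3 - 3x^2 + 10x - 9/2
E_{-4/3} f = -(3/2)x^4 + 4x^3 + 2x^2 - (112/9)x + 224/27
θ E_{-4/3} f = -6x^4 + 12x^3 + 4x^2 - (112/9)x
((1/2)(θ ∘ E_{-4/3})) f = -3x^4 + 6x^3 + 2x^2 - (56/9)x
E_{-4/3} ((1/2)(θ ∘ E_{-4/3})) f = -3x^4 + 22x^3 - 54x^2 + (440/9)x - 320/27
θ E_{-4/3} ((1/2)(θ ∘ E_{-4/3})) f = -12x^4 + 66x^3 - 108x^2 + (440/9)x
((1/2)(θ ∘ E_{-4/3})) ((1/2)(θ ∘ E_{-4/3})) f = -6x^4 + 33x^3 - 54x^2 + (220/9)x
(E_{-1} + ∇ + ((1/2)(θ ∘ E_{-4/3}))^2) f = -(15/2)x^4 + 29x^3 - 52x^2 + (220/9)x

the result is g(x) = -(15/2)x^4 + 29x^3 - 52x^2 + (220/9)x


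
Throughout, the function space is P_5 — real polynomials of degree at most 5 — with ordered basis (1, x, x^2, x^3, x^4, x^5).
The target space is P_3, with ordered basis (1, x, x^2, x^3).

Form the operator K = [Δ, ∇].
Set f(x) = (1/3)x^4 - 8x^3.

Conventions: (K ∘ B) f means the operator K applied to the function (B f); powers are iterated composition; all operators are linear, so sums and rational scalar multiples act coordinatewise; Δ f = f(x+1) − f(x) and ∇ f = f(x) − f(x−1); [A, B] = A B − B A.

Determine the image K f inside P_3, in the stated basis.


∇ f = (4/3)x^3 - 26x^2 + (76/3)x - 25/3
Δ ∇ f = 4x^2 - 48x + 2/3
Δ f = (4/3)x^3 - 22x^2 - (68/3)x - 23/3
∇ Δ f = 4x^2 - 48x + 2/3
[Δ, ∇] f = 0

g(x) = 0


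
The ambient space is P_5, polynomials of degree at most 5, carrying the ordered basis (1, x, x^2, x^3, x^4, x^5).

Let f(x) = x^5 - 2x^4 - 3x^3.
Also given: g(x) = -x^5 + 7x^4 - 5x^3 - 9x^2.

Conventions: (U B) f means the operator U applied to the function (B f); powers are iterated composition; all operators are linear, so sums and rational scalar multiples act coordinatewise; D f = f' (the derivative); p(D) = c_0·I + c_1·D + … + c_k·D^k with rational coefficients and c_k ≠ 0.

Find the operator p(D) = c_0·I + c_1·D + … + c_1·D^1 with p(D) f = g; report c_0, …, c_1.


D^0 f = x^5 - 2x^4 - 3x^3
D^1 f = 5x^4 - 8x^3 - 9x^2
matching coefficients of g against c_0 f + c_1 Df + … from the top degree down determines the c_i
solution: c_0 = -1, c_1 = 1

c_0 = -1, c_1 = 1


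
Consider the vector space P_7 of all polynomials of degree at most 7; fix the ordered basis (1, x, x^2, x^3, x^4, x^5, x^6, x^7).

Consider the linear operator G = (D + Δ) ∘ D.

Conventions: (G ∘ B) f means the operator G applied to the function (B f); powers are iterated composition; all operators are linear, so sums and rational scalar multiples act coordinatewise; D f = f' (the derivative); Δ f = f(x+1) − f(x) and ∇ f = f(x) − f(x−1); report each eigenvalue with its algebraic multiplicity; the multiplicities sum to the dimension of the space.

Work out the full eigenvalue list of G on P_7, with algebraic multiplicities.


image of 1: 0
image of x: 0
image of x^2: 4
image of x^3: 12x + 3
image of x^4: 24x^2 + 12x + 4
image of x^5: 40x^3 + 30x^2 + 20x + 5
image of x^6: 60x^4 + 60x^3 + 60x^2 + 30x + 6
image of x^7: 84x^5 + 105x^4 + 140x^3 + 105x^2 + 42x + 7
the matrix is upper triangular; its diagonal is (0, 0, 0, 0, 0, 0, 0, 0)
for a triangular matrix the eigenvalues are the diagonal entries, with algebraic multiplicity their repetition count

λ = 0 (multiplicity 8)


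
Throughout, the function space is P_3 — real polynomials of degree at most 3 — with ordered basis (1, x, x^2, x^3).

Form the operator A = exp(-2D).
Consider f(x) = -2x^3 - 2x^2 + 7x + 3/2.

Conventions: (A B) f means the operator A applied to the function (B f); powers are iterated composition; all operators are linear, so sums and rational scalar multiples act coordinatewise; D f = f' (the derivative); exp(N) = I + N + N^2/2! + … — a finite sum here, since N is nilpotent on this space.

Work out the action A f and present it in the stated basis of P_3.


order-1 term: 12x^2 + 8x - 14
order-2 term: -24x - 8
order-3 term: 16
the series for exp(-2D) f terminates at order 3
exp(-2D) f = -2x^3 + 10x^2 - 9x - 9/2

g(x) = -2x^3 + 10x^2 - 9x - 9/2


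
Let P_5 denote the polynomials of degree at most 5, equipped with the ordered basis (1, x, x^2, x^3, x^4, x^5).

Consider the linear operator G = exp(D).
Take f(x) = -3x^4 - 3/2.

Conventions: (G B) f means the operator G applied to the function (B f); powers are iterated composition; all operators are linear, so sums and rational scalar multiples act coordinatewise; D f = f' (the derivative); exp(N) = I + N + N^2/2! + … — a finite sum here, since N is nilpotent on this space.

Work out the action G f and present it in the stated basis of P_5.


order-1 term: -12x^3
order-2 term: -18x^2
order-3 term: -12x
order-4 term: -3
the series for exp(D) f terminates at order 4
exp(D) f = -3x^4 - 12x^3 - 18x^2 - 12x - 9/2

the result is g(x) = -3x^4 - 12x^3 - 18x^2 - 12x - 9/2


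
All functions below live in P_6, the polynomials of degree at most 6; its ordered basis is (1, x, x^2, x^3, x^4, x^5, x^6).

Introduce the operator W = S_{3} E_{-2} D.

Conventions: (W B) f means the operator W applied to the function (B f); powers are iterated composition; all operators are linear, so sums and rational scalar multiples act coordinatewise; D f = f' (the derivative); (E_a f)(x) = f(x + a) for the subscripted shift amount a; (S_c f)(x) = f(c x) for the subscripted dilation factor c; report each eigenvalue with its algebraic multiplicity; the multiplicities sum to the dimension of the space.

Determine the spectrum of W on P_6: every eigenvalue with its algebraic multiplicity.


λ = 0 (multiplicity 7)

image of 1: 0
image of x: 1
image of x^2: 6x - 4
image of x^3: 27x^2 - 36x + 12
image of x^4: 108x^3 - 216x^2 + 144x - 32
image of x^5: 405x^4 - 1080x^3 + 1080x^2 - 480x + 80
image of x^6: 1458x^5 - 4860x^4 + 6480x^3 - 4320x^2 + 1440x - 192
the matrix is upper triangular; its diagonal is (0, 0, 0, 0, 0, 0, 0)
for a triangular matrix the eigenvalues are the diagonal entries, with algebraic multiplicity their repetition count


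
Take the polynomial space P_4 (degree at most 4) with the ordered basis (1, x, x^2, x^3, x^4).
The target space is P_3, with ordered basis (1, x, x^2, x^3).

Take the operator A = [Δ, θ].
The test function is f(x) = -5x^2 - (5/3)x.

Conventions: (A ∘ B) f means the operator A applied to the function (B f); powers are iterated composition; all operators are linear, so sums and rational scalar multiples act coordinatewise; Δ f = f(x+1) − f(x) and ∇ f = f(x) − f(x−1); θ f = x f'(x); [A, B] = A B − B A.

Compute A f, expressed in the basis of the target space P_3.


θ f = -10x^2 - (5/3)x
Δ θ f = -20x - 35/3
Δ f = -10x - 20/3
θ Δ f = -10x
[Δ, θ] f = -10x - 35/3

the result is g(x) = -10x - 35/3


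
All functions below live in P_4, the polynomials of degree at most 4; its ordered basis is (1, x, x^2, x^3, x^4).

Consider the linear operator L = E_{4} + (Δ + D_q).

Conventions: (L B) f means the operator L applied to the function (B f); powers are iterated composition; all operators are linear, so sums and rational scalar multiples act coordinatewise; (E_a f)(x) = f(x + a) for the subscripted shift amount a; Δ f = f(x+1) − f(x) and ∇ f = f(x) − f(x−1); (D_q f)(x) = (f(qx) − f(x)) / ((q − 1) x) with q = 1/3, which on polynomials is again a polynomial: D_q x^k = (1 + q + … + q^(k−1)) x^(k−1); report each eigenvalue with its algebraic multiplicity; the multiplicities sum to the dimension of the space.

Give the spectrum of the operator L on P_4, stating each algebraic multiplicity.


image of 1: 1
image of x: x + 6
image of x^2: x^2 + (34/3)x + 17
image of x^3: x^3 + (148/9)x^2 + 51x + 65
image of x^4: x^4 + (580/27)x^3 + 102x^2 + 260x + 257
the matrix is upper triangular; its diagonal is (1, 1, 1, 1, 1)
for a triangular matrix the eigenvalues are the diagonal entries, with algebraic multiplicity their repetition count

λ = 1 (multiplicity 5)


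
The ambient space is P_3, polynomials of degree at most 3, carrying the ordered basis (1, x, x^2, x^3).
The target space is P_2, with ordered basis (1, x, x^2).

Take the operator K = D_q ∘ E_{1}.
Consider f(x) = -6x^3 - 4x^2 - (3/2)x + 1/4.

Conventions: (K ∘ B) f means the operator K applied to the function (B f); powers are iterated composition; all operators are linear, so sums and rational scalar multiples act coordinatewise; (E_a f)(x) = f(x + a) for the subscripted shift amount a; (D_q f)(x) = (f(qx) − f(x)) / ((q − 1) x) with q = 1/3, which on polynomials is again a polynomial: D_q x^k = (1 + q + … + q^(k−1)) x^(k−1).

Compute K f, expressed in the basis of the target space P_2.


E_{1} f = -6x^3 - 22x^2 - (55/2)x - 45/4
D_q E_{1} f = -(26/3)x^2 - (88/3)x - 55/2

the result is g(x) = -(26/3)x^2 - (88/3)x - 55/2


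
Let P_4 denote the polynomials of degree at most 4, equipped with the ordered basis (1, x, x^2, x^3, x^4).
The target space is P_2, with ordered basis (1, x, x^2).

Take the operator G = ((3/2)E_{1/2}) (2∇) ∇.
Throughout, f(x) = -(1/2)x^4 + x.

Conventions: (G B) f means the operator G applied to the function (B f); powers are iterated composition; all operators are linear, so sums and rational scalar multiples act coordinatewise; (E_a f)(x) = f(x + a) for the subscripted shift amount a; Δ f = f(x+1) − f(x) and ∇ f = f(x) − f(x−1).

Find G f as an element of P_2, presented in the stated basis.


g(x) = -18x^2 + 18x - 15/2

∇ f = -2x^3 + 3x^2 - 2x + 3/2
∇ ∇ f = -6x^2 + 12x - 7
(2∇) ∇ f = -12x^2 + 24x - 14
E_{1/2} (2∇) ∇ f = -12x^2 + 12x - 5
((3/2)E_{1/2}) (2∇) ∇ f = -18x^2 + 18x - 15/2


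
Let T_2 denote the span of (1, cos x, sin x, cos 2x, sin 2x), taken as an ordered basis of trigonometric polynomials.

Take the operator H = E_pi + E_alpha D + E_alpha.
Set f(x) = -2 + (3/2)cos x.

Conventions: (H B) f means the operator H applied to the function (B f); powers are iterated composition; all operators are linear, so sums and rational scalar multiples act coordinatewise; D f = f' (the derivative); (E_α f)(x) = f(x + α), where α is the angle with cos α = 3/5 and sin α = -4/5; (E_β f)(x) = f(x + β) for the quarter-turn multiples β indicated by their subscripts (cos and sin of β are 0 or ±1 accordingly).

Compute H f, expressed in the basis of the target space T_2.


the image equals g(x) = -4 + (3/5)cos x + (3/10)sin x

E_pi f = -2 - (3/2)cos x
D f = -(3/2)sin x
E_alpha D f = (6/5)cos x - (9/10)sin x
E_alpha f = -2 + (9/10)cos x + (6/5)sin x
(E_pi + E_alpha D + E_alpha) f = -4 + (3/5)cos x + (3/10)sin x


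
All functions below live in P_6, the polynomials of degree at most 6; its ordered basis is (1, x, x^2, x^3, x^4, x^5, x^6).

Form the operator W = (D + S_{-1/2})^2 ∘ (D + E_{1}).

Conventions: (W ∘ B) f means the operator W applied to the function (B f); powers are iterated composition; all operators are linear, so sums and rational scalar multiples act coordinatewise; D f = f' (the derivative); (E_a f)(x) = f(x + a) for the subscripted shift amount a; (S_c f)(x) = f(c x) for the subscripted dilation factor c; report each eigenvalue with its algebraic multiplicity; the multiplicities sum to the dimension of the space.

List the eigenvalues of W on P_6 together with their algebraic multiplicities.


λ = 1/4096 (multiplicity 1), λ = 1/1024 (multiplicity 1), λ = 1/256 (multiplicity 1), λ = 1/64 (multiplicity 1), λ = 1/16 (multiplicity 1), λ = 1/4 (multiplicity 1), λ = 1 (multiplicity 1)

image of 1: 1
image of x: (1/4)x + 5/2
image of x^2: (1/16)x^2 + (1/2)x + 5
image of x^3: (1/64)x^3 + (3/4)x^2 + (15/4)x + 29/2
image of x^4: (1/256)x^4 - (1/8)x^3 + (123/8)x^2 + 46x + 15
image of x^5: (1/1024)x^5 + (25/128)x^4 + (565/32)x^3 + (995/8)x^2 + (225/4)x + 47/2
image of x^6: (1/4096)x^6 - (21/256)x^5 + (8175/256)x^4 + (3785/16)x^3 + (3015/16)x^2 + 114x + 34
the matrix is upper triangular; its diagonal is (1, 1/4, 1/16, 1/64, 1/256, 1/1024, 1/4096)
for a triangular matrix the eigenvalues are the diagonal entries, with algebraic multiplicity their repetition count


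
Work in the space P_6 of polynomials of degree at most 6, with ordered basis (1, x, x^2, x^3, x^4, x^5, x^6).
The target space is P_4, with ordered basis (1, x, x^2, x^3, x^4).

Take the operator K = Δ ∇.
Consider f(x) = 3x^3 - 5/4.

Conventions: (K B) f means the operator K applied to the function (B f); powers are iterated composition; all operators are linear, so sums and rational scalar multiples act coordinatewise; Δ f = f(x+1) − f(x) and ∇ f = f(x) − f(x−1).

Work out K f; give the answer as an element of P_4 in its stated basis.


∇ f = 9x^2 - 9x + 3
Δ ∇ f = 18x

the result is g(x) = 18x


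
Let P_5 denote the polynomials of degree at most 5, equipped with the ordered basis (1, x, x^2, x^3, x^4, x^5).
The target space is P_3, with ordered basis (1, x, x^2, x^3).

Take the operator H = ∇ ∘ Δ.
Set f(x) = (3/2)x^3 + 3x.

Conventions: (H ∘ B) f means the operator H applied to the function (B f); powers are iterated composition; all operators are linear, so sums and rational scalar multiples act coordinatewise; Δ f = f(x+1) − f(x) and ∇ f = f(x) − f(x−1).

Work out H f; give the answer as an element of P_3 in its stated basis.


the image equals g(x) = 9x

Δ f = (9/2)x^2 + (9/2)x + 9/2
∇ Δ f = 9x


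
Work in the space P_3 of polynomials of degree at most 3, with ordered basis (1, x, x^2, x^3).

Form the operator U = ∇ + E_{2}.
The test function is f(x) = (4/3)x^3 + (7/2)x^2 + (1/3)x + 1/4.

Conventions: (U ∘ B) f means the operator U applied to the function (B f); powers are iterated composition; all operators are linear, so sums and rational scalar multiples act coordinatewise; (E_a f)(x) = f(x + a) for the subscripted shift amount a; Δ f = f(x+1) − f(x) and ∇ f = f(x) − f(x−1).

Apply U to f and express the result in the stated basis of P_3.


∇ f = 4x^2 + 3x - 11/6
E_{2} f = (4/3)x^3 + (23/2)x^2 + (91/3)x + 307/12
(∇ + E_{2}) f = (4/3)x^3 + (31/2)x^2 + (100/3)x + 95/4

the result is g(x) = (4/3)x^3 + (31/2)x^2 + (100/3)x + 95/4


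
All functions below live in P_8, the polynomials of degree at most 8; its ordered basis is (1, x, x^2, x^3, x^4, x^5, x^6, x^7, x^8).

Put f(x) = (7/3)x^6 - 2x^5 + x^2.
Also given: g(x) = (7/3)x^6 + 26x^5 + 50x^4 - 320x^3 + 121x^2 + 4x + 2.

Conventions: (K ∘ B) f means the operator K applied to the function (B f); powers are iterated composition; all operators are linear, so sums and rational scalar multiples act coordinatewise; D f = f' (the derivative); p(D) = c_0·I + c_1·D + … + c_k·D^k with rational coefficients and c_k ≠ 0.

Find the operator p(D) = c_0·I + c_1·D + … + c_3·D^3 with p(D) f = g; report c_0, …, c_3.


p(D) = I + 2·D + D^2 − D^3, i.e. c_0 = 1, c_1 = 2, c_2 = 1, c_3 = -1

D^0 f = (7/3)x^6 - 2x^5 + x^2
D^1 f = 14x^5 - 10x^4 + 2x
D^2 f = 70x^4 - 40x^3 + 2
D^3 f = 280x^3 - 120x^2
matching coefficients of g against c_0 f + c_1 Df + … from the top degree down determines the c_i
solution: c_0 = 1, c_1 = 2, c_2 = 1, c_3 = -1


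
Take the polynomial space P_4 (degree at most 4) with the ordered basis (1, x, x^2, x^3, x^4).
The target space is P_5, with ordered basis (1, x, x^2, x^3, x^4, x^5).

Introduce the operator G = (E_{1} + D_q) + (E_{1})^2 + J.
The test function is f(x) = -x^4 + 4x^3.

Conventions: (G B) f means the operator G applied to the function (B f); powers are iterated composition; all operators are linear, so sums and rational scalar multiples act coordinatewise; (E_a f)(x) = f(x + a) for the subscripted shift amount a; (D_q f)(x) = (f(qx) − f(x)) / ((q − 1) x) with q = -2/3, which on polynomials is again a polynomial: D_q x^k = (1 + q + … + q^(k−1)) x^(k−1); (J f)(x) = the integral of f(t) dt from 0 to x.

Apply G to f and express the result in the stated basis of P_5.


g(x) = -(1/5)x^5 - x^4 - (121/27)x^3 + (82/9)x^2 + 24x + 19

E_{1} f = -x^4 + 6x^2 + 8x + 3
D_q f = -(13/27)x^3 + (28/9)x^2
(E_{1} + D_q) f = -x^4 - (13/27)x^3 + (82/9)x^2 + 8x + 3
E_{1} f = -x^4 + 6x^2 + 8x + 3
E_{1} E_{1} f = -x^4 - 4x^3 + 16x + 16
J f = -(1/5)x^5 + x^4
((E_{1} + D_q) + (E_{1})^2 + J) f = -(1/5)x^5 - x^4 - (121/27)x^3 + (82/9)x^2 + 24x + 19


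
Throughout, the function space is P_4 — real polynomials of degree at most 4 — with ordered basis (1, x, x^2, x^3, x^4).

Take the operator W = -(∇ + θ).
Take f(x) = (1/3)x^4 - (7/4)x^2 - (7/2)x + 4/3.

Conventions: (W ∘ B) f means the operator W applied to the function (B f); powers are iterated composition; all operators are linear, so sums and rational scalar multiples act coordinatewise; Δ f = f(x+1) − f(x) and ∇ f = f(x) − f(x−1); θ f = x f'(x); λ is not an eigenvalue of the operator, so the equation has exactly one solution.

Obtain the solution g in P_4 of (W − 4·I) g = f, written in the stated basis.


write g with unknown coordinates in the stated basis and equate coefficients in (W − 4·I) g = f
solving from the highest basis element down gives g = -(1/24)x^4 + (1/42)x^3 + (5/21)x^2 + (137/210)x - 1523/3360
check: W g = (1/6)x^4 + (2/21)x^3 - (67/84)x^2 - (187/210)x - 403/840
so W g − 4·g = (1/3)x^4 - (7/4)x^2 - (7/2)x + 4/3 = f ✓

the result is g(x) = -(1/24)x^4 + (1/42)x^3 + (5/21)x^2 + (137/210)x - 1523/3360


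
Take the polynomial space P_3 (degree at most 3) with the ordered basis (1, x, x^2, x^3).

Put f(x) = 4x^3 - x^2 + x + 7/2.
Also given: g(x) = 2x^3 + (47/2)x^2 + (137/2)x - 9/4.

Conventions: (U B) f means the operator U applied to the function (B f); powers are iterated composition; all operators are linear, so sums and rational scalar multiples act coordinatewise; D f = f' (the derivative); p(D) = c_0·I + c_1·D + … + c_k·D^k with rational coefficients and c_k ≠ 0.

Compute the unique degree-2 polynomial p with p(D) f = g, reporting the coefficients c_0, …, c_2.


D^0 f = 4x^3 - x^2 + x + 7/2
D^1 f = 12x^2 - 2x + 1
D^2 f = 24x - 2
matching coefficients of g against c_0 f + c_1 Df + … from the top degree down determines the c_i
solution: c_0 = 1/2, c_1 = 2, c_2 = 3

c_0 = 1/2, c_1 = 2, c_2 = 3


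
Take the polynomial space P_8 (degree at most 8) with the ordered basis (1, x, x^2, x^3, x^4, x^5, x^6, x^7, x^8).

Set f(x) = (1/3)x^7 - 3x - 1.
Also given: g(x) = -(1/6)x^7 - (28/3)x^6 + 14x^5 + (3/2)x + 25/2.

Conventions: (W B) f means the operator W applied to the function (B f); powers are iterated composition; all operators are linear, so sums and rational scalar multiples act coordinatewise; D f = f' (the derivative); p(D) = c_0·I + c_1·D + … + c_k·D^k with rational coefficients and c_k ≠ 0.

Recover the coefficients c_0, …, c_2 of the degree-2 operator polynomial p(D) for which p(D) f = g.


c_0 = -1/2, c_1 = -4, c_2 = 1

D^0 f = (1/3)x^7 - 3x - 1
D^1 f = (7/3)x^6 - 3
D^2 f = 14x^5
matching coefficients of g against c_0 f + c_1 Df + … from the top degree down determines the c_i
solution: c_0 = -1/2, c_1 = -4, c_2 = 1
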